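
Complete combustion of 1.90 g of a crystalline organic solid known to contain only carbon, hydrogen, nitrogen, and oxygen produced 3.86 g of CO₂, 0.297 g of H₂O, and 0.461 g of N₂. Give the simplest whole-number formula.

mol C = 3.86 g CO₂ ÷ 44.009 g/mol = 0.08771 mol
mol H = 2 × 0.297 g H₂O ÷ 18.015 g/mol = 0.03297 mol
mol N = 2 × 0.461 g N₂ ÷ 28.014 g/mol = 0.03291 mol
mass O = 1.90 − (1.053 + 0.03324 + 0.4610) = 0.3523 g → mol O = 0.3523 ÷ 15.999 = 0.02202 mol
Divide by the smallest (0.02202 mol): C 3.983, H 1.497, N 1.495, O 1.000
Multiplying each by 2 gives whole numbers: C 7.97, H 2.99, N 2.99, O 2.00

C8H3N3O2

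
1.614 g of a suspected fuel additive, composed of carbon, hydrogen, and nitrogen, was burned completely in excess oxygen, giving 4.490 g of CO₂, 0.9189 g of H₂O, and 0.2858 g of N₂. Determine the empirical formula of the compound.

mol C = 4.490 g CO₂ ÷ 44.009 g/mol = 0.10202 mol
mol H = 2 × 0.9189 g H₂O ÷ 18.015 g/mol = 0.10201 mol
mol N = 2 × 0.2858 g N₂ ÷ 28.014 g/mol = 0.020404 mol
Divide by the smallest (0.020404 mol): C 5.000, H 5.000, N 1.000

C5H5N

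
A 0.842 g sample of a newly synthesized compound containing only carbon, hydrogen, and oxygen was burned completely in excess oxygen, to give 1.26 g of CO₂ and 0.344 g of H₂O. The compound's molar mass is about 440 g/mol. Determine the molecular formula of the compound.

C15H20O15

mol C = 1.26 g CO₂ ÷ 44.009 g/mol = 0.02863 mol
mol H = 2 × 0.344 g H₂O ÷ 18.015 g/mol = 0.03819 mol
mass O = 0.842 − (0.3439 + 0.03850) = 0.4596 g → mol O = 0.4596 ÷ 15.999 = 0.02873 mol
Divide by the smallest (0.02863 mol): C 1.000, H 1.334, O 1.003
Multiplying each by 3 gives whole numbers: C 3.00, H 4.00, O 3.01
Empirical formula: C3H4O3
Empirical-formula mass = 88.06 g/mol; 440 ÷ 88.06 ≈ 5, so the molecular formula is C15H20O15.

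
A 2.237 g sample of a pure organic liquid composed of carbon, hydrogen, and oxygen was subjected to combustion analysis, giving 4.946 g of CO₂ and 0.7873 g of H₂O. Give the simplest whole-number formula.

mol C = 4.946 g CO₂ ÷ 44.009 g/mol = 0.11239 mol
mol H = 2 × 0.7873 g H₂O ÷ 18.015 g/mol = 0.087405 mol
mass O = 2.237 − (1.3499 + 0.088104) = 0.79903 g → mol O = 0.79903 ÷ 15.999 = 0.049942 mol
Divide by the smallest (0.049942 mol): C 2.250, H 1.750, O 1.000
Multiplying each by 4 gives whole numbers: C 9.00, H 7.00, O 4.00

C9H7O4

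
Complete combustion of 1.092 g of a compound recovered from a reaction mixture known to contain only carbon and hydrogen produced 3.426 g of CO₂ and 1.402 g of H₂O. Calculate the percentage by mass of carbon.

85.63%

mol C = 3.426 g CO₂ ÷ 44.009 g/mol = 0.077848 mol
mol H = 2 × 1.402 g H₂O ÷ 18.015 g/mol = 0.15565 mol
mass % C = 0.93503 g ÷ 1.092 g × 100%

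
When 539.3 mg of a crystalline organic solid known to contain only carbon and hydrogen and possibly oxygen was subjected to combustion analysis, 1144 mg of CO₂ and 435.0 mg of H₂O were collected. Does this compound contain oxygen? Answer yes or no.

yes

mol C = 1.144 g CO₂ ÷ 44.009 g/mol = 0.025995 mol
mol H = 2 × 0.4350 g H₂O ÷ 18.015 g/mol = 0.048293 mol
C and H account for only 0.36090 g of the 0.5393 g sample; the remaining 0.17840 g must be oxygen.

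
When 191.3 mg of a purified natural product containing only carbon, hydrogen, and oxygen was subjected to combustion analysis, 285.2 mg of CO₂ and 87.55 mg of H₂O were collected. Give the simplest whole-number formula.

mol C = 0.2852 g CO₂ ÷ 44.009 g/mol = 0.0064805 mol
mol H = 2 × 0.08755 g H₂O ÷ 18.015 g/mol = 0.0097197 mol
mass O = 0.1913 − (0.077837 + 0.0097974) = 0.10367 g → mol O = 0.10367 ÷ 15.999 = 0.0064795 mol
Divide by the smallest (0.0064795 mol): C 1.000, H 1.500, O 1.000
Multiplying each by 2 gives whole numbers: C 2.00, H 3.00, O 2.00

C2H3O2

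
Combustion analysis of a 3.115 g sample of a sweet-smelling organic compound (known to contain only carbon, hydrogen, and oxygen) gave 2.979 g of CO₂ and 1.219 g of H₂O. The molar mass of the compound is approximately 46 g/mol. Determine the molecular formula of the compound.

mol C = 2.979 g CO₂ ÷ 44.009 g/mol = 0.067691 mol
mol H = 2 × 1.219 g H₂O ÷ 18.015 g/mol = 0.13533 mol
mass O = 3.115 − (0.81303 + 0.13641) = 2.1656 g → mol O = 2.1656 ÷ 15.999 = 0.13536 mol
Divide by the smallest (0.067691 mol): C 1.000, H 1.999, O 2.000
Empirical formula: CH2O2
Empirical-formula mass = 46.02 g/mol; 46 ÷ 46.02 ≈ 1, so the molecular formula is CH2O2.

CH2O2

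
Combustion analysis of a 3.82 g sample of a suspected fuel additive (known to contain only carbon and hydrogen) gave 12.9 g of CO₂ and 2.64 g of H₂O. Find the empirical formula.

mol C = 12.9 g CO₂ ÷ 44.009 g/mol = 0.2931 mol
mol H = 2 × 2.64 g H₂O ÷ 18.015 g/mol = 0.2931 mol
Divide by the smallest (0.2931 mol): C 1.000, H 1.000

CH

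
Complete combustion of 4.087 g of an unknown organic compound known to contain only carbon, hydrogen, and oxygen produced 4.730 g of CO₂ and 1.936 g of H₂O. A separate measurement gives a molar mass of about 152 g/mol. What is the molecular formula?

C4H8O6

mol C = 4.730 g CO₂ ÷ 44.009 g/mol = 0.10748 mol
mol H = 2 × 1.936 g H₂O ÷ 18.015 g/mol = 0.21493 mol
mass O = 4.087 − (1.2909 + 0.21665) = 2.5794 g → mol O = 2.5794 ÷ 15.999 = 0.16122 mol
Divide by the smallest (0.10748 mol): C 1.000, H 2.000, O 1.500
Multiplying each by 2 gives whole numbers: C 2.00, H 4.00, O 3.00
Empirical formula: C2H4O3
Empirical-formula mass = 76.05 g/mol; 152 ÷ 76.05 ≈ 2, so the molecular formula is C4H8O6.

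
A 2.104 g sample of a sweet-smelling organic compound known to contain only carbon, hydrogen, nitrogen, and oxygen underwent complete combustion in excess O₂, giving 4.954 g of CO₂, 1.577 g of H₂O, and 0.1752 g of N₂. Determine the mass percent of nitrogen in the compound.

mol C = 4.954 g CO₂ ÷ 44.009 g/mol = 0.11257 mol
mol H = 2 × 1.577 g H₂O ÷ 18.015 g/mol = 0.17508 mol
mol N = 2 × 0.1752 g N₂ ÷ 28.014 g/mol = 0.012508 mol
mass O = 2.104 − (1.3521 + 0.17648 + 0.17520) = 0.40027 g → mol O = 0.40027 ÷ 15.999 = 0.025018 mol
mass % N = 0.17520 g ÷ 2.104 g × 100%

8.33%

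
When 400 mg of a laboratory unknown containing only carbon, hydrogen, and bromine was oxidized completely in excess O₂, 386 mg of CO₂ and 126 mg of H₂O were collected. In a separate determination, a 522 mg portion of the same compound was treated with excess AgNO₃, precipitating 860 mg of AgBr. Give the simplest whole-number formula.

mol C = 0.386 g CO₂ ÷ 44.009 g/mol = 0.008771 mol
mol H = 2 × 0.126 g H₂O ÷ 18.015 g/mol = 0.01399 mol
From the AgBr data: mol Br per gram of compound = (0.860 ÷ 187.772) ÷ 0.522 = 0.008774 mol/g, so in the 0.400 g combustion sample mol Br = 0.003510 mol
Divide by the smallest (0.003510 mol): C 2.499, H 3.986, Br 1.000
Multiplying each by 2 gives whole numbers: C 5.00, H 7.97, Br 2.00

C5H8Br2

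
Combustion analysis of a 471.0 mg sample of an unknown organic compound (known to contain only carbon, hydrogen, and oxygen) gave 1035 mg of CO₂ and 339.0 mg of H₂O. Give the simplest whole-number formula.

mol C = 1.035 g CO₂ ÷ 44.009 g/mol = 0.023518 mol
mol H = 2 × 0.3390 g H₂O ÷ 18.015 g/mol = 0.037635 mol
mass O = 0.4710 − (0.28247 + 0.037936) = 0.15059 g → mol O = 0.15059 ÷ 15.999 = 0.0094125 mol
Divide by the smallest (0.0094125 mol): C 2.499, H 3.998, O 1.000
Multiplying each by 2 gives whole numbers: C 5.00, H 8.00, O 2.00

C5H8O2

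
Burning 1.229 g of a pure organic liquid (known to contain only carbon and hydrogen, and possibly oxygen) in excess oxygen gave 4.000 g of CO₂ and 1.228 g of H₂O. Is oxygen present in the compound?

no

mol C = 4.000 g CO₂ ÷ 44.009 g/mol = 0.090890 mol
mol H = 2 × 1.228 g H₂O ÷ 18.015 g/mol = 0.13633 mol
C and H together account for 1.2291 g — essentially the entire 1.229 g sample — so the compound contains no oxygen.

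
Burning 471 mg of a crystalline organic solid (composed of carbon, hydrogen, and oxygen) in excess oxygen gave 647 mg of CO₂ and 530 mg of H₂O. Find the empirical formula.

mol C = 0.647 g CO₂ ÷ 44.009 g/mol = 0.01470 mol
mol H = 2 × 0.530 g H₂O ÷ 18.015 g/mol = 0.05884 mol
mass O = 0.471 − (0.1766 + 0.05931) = 0.2351 g → mol O = 0.2351 ÷ 15.999 = 0.01470 mol
Divide by the smallest (0.01470 mol): C 1.000, H 4.004, O 1.000

CH4O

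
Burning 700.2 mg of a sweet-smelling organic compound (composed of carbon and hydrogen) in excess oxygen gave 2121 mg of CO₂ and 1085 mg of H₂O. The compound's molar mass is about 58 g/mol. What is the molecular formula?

mol C = 2.121 g CO₂ ÷ 44.009 g/mol = 0.048195 mol
mol H = 2 × 1.085 g H₂O ÷ 18.015 g/mol = 0.12046 mol
Divide by the smallest (0.048195 mol): C 1.000, H 2.499
Multiplying each by 2 gives whole numbers: C 2.00, H 5.00
Empirical formula: C2H5
Empirical-formula mass = 29.06 g/mol; 58 ÷ 29.06 ≈ 2, so the molecular formula is C4H10.

C4H10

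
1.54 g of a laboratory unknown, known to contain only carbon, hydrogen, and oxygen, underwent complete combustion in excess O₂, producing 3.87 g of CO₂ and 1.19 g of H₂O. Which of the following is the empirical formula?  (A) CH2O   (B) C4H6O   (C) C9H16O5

(B) C4H6O

mol C = 3.87 g CO₂ ÷ 44.009 g/mol = 0.08794 mol
mol H = 2 × 1.19 g H₂O ÷ 18.015 g/mol = 0.1321 mol
mass O = 1.54 − (1.056 + 0.1332) = 0.3506 g → mol O = 0.3506 ÷ 15.999 = 0.02192 mol
Divide by the smallest (0.02192 mol): C 4.013, H 6.028, O 1.000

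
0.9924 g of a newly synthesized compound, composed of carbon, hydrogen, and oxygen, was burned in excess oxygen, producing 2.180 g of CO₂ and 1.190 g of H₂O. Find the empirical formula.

mol C = 2.180 g CO₂ ÷ 44.009 g/mol = 0.049535 mol
mol H = 2 × 1.190 g H₂O ÷ 18.015 g/mol = 0.13211 mol
mass O = 0.9924 − (0.59497 + 0.13317) = 0.26426 g → mol O = 0.26426 ÷ 15.999 = 0.016517 mol
Divide by the smallest (0.016517 mol): C 2.999, H 7.998, O 1.000

C3H8O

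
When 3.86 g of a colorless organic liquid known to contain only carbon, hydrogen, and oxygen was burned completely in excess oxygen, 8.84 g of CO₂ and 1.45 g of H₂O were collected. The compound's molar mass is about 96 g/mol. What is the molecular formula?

C5H4O2

mol C = 8.84 g CO₂ ÷ 44.009 g/mol = 0.2009 mol
mol H = 2 × 1.45 g H₂O ÷ 18.015 g/mol = 0.1610 mol
mass O = 3.86 − (2.413 + 0.1623) = 1.285 g → mol O = 1.285 ÷ 15.999 = 0.08032 mol
Divide by the smallest (0.08032 mol): C 2.501, H 2.004, O 1.000
Multiplying each by 2 gives whole numbers: C 5.00, H 4.01, O 2.00
Empirical formula: C5H4O2
Empirical-formula mass = 96.08 g/mol; 96 ÷ 96.08 ≈ 1, so the molecular formula is C5H4O2.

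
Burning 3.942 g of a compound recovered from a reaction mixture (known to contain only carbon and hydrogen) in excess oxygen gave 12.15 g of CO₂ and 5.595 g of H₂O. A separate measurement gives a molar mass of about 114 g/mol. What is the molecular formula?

mol C = 12.15 g CO₂ ÷ 44.009 g/mol = 0.27608 mol
mol H = 2 × 5.595 g H₂O ÷ 18.015 g/mol = 0.62115 mol
Divide by the smallest (0.27608 mol): C 1.000, H 2.250
Multiplying each by 4 gives whole numbers: C 4.00, H 9.00
Empirical formula: C4H9
Empirical-formula mass = 57.12 g/mol; 114 ÷ 57.12 ≈ 2, so the molecular formula is C8H18.

C8H18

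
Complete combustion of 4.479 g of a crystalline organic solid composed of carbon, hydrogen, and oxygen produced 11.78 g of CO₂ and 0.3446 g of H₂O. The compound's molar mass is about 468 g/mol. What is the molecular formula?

C28H4O8

mol C = 11.78 g CO₂ ÷ 44.009 g/mol = 0.26767 mol
mol H = 2 × 0.3446 g H₂O ÷ 18.015 g/mol = 0.038257 mol
mass O = 4.479 − (3.2150 + 0.038563) = 1.2254 g → mol O = 1.2254 ÷ 15.999 = 0.076594 mol
Divide by the smallest (0.038257 mol): C 6.997, H 1.000, O 2.002
Empirical formula: C7HO2
Empirical-formula mass = 117.08 g/mol; 468 ÷ 117.08 ≈ 4, so the molecular formula is C28H4O8.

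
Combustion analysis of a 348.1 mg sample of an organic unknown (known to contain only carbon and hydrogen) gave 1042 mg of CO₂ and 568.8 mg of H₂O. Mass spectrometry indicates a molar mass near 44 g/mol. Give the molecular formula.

mol C = 1.042 g CO₂ ÷ 44.009 g/mol = 0.023677 mol
mol H = 2 × 0.5688 g H₂O ÷ 18.015 g/mol = 0.063147 mol
Divide by the smallest (0.023677 mol): C 1.000, H 2.667
Multiplying each by 3 gives whole numbers: C 3.00, H 8.00
Empirical formula: C3H8
Empirical-formula mass = 44.10 g/mol; 44 ÷ 44.10 ≈ 1, so the molecular formula is C3H8.

C3H8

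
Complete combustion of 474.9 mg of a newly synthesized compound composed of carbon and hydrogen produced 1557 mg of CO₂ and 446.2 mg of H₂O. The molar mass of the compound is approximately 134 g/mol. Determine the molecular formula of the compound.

C10H14

mol C = 1.557 g CO₂ ÷ 44.009 g/mol = 0.035379 mol
mol H = 2 × 0.4462 g H₂O ÷ 18.015 g/mol = 0.049536 mol
Divide by the smallest (0.035379 mol): C 1.000, H 1.400
Multiplying each by 5 gives whole numbers: C 5.00, H 7.00
Empirical formula: C5H7
Empirical-formula mass = 67.11 g/mol; 134 ÷ 67.11 ≈ 2, so the molecular formula is C10H14.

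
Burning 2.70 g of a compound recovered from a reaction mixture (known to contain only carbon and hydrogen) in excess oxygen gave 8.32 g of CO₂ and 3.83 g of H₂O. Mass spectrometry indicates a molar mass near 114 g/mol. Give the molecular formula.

C8H18

mol C = 8.32 g CO₂ ÷ 44.009 g/mol = 0.1891 mol
mol H = 2 × 3.83 g H₂O ÷ 18.015 g/mol = 0.4252 mol
Divide by the smallest (0.1891 mol): C 1.000, H 2.249
Multiplying each by 4 gives whole numbers: C 4.00, H 9.00
Empirical formula: C4H9
Empirical-formula mass = 57.12 g/mol; 114 ÷ 57.12 ≈ 2, so the molecular formula is C8H18.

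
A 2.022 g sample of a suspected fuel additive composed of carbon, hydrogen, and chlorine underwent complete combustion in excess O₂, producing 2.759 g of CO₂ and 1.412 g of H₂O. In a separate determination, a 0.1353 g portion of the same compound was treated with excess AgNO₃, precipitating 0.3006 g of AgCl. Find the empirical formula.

mol C = 2.759 g CO₂ ÷ 44.009 g/mol = 0.062692 mol
mol H = 2 × 1.412 g H₂O ÷ 18.015 g/mol = 0.15676 mol
From the AgCl data: mol Cl per gram of compound = (0.3006 ÷ 143.318) ÷ 0.1353 = 0.015502 mol/g, so in the 2.022 g combustion sample mol Cl = 0.031345 mol
Divide by the smallest (0.031345 mol): C 2.000, H 5.001, Cl 1.000

C2H5Cl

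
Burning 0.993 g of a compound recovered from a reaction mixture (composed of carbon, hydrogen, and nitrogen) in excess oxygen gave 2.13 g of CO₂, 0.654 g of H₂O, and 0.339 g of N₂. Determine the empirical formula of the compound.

C2H3N

mol C = 2.13 g CO₂ ÷ 44.009 g/mol = 0.04840 mol
mol H = 2 × 0.654 g H₂O ÷ 18.015 g/mol = 0.07261 mol
mol N = 2 × 0.339 g N₂ ÷ 28.014 g/mol = 0.02420 mol
Divide by the smallest (0.02420 mol): C 2.000, H 3.000, N 1.000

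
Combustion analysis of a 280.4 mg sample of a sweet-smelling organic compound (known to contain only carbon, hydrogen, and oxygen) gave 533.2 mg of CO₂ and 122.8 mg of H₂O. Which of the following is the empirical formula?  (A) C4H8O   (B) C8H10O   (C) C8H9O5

mol C = 0.5332 g CO₂ ÷ 44.009 g/mol = 0.012116 mol
mol H = 2 × 0.1228 g H₂O ÷ 18.015 g/mol = 0.013633 mol
mass O = 0.2804 − (0.14552 + 0.013742) = 0.12114 g → mol O = 0.12114 ÷ 15.999 = 0.0075715 mol
Divide by the smallest (0.0075715 mol): C 1.600, H 1.801, O 1.000
Multiplying each by 5 gives whole numbers: C 8.00, H 9.00, O 5.00

(C) C8H9O5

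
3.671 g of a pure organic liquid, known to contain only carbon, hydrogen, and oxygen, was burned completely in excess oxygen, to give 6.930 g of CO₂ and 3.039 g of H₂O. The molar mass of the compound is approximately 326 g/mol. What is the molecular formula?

mol C = 6.930 g CO₂ ÷ 44.009 g/mol = 0.15747 mol
mol H = 2 × 3.039 g H₂O ÷ 18.015 g/mol = 0.33739 mol
mass O = 3.671 − (1.8913 + 0.34008) = 1.4396 g → mol O = 1.4396 ÷ 15.999 = 0.089979 mol
Divide by the smallest (0.089979 mol): C 1.750, H 3.750, O 1.000
Multiplying each by 4 gives whole numbers: C 7.00, H 15.00, O 4.00
Empirical formula: C7H15O4
Empirical-formula mass = 163.19 g/mol; 326 ÷ 163.19 ≈ 2, so the molecular formula is C14H30O8.

C14H30O8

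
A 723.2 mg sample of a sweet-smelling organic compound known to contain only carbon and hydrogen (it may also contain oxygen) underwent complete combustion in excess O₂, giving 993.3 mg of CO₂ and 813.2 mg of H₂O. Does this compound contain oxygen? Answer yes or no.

yes

mol C = 0.9933 g CO₂ ÷ 44.009 g/mol = 0.022570 mol
mol H = 2 × 0.8132 g H₂O ÷ 18.015 g/mol = 0.090280 mol
C and H account for only 0.36210 g of the 0.7232 g sample; the remaining 0.36110 g must be oxygen.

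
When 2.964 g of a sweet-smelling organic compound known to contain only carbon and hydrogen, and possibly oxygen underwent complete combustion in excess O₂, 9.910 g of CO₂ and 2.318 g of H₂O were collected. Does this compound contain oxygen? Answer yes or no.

no

mol C = 9.910 g CO₂ ÷ 44.009 g/mol = 0.22518 mol
mol H = 2 × 2.318 g H₂O ÷ 18.015 g/mol = 0.25734 mol
C and H together account for 2.9641 g — essentially the entire 2.964 g sample — so the compound contains no oxygen.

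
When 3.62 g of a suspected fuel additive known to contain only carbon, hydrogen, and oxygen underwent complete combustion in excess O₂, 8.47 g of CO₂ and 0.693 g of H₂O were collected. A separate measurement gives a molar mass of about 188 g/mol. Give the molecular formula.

C10H4O4

mol C = 8.47 g CO₂ ÷ 44.009 g/mol = 0.1925 mol
mol H = 2 × 0.693 g H₂O ÷ 18.015 g/mol = 0.07694 mol
mass O = 3.62 − (2.312 + 0.07755) = 1.231 g → mol O = 1.231 ÷ 15.999 = 0.07693 mol
Divide by the smallest (0.07693 mol): C 2.502, H 1.000, O 1.000
Multiplying each by 2 gives whole numbers: C 5.00, H 2.00, O 2.00
Empirical formula: C5H2O2
Empirical-formula mass = 94.07 g/mol; 188 ÷ 94.07 ≈ 2, so the molecular formula is C10H4O4.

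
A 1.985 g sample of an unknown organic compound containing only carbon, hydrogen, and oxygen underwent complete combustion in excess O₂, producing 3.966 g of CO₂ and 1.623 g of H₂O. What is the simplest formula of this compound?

C2H4O

mol C = 3.966 g CO₂ ÷ 44.009 g/mol = 0.090118 mol
mol H = 2 × 1.623 g H₂O ÷ 18.015 g/mol = 0.18018 mol
mass O = 1.985 − (1.0824 + 0.18162) = 0.72097 g → mol O = 0.72097 ÷ 15.999 = 0.045063 mol
Divide by the smallest (0.045063 mol): C 2.000, H 3.998, O 1.000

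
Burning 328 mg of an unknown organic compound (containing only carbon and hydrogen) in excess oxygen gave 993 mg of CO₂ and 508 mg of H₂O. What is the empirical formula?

C2H5

mol C = 0.993 g CO₂ ÷ 44.009 g/mol = 0.02256 mol
mol H = 2 × 0.508 g H₂O ÷ 18.015 g/mol = 0.05640 mol
Divide by the smallest (0.02256 mol): C 1.000, H 2.499
Multiplying each by 2 gives whole numbers: C 2.00, H 5.00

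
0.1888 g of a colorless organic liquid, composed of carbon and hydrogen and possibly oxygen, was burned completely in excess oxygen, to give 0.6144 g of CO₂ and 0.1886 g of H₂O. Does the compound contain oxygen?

no

mol C = 0.6144 g CO₂ ÷ 44.009 g/mol = 0.013961 mol
mol H = 2 × 0.1886 g H₂O ÷ 18.015 g/mol = 0.020938 mol
C and H together account for 0.18879 g — essentially the entire 0.1888 g sample — so the compound contains no oxygen.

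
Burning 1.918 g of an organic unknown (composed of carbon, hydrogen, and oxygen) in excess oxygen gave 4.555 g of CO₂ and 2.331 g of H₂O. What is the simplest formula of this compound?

mol C = 4.555 g CO₂ ÷ 44.009 g/mol = 0.10350 mol
mol H = 2 × 2.331 g H₂O ÷ 18.015 g/mol = 0.25878 mol
mass O = 1.918 − (1.2432 + 0.26085) = 0.41399 g → mol O = 0.41399 ÷ 15.999 = 0.025876 mol
Divide by the smallest (0.025876 mol): C 4.000, H 10.001, O 1.000

C4H10O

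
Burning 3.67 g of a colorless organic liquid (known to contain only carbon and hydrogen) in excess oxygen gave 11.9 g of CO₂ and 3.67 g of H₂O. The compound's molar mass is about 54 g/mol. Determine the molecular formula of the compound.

mol C = 11.9 g CO₂ ÷ 44.009 g/mol = 0.2704 mol
mol H = 2 × 3.67 g H₂O ÷ 18.015 g/mol = 0.4074 mol
Divide by the smallest (0.2704 mol): C 1.000, H 1.507
Multiplying each by 2 gives whole numbers: C 2.00, H 3.01
Empirical formula: C2H3
Empirical-formula mass = 27.05 g/mol; 54 ÷ 27.05 ≈ 2, so the molecular formula is C4H6.

C4H6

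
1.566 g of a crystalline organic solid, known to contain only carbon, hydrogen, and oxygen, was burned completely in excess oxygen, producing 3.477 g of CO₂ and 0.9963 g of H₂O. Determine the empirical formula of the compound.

C5H7O2

mol C = 3.477 g CO₂ ÷ 44.009 g/mol = 0.079007 mol
mol H = 2 × 0.9963 g H₂O ÷ 18.015 g/mol = 0.11061 mol
mass O = 1.566 − (0.94895 + 0.11149) = 0.50556 g → mol O = 0.50556 ÷ 15.999 = 0.031599 mol
Divide by the smallest (0.031599 mol): C 2.500, H 3.500, O 1.000
Multiplying each by 2 gives whole numbers: C 5.00, H 7.00, O 2.00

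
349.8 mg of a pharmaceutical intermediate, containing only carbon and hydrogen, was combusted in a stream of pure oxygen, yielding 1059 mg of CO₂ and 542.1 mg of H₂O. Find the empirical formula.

mol C = 1.059 g CO₂ ÷ 44.009 g/mol = 0.024063 mol
mol H = 2 × 0.5421 g H₂O ÷ 18.015 g/mol = 0.060183 mol
Divide by the smallest (0.024063 mol): C 1.000, H 2.501
Multiplying each by 2 gives whole numbers: C 2.00, H 5.00

C2H5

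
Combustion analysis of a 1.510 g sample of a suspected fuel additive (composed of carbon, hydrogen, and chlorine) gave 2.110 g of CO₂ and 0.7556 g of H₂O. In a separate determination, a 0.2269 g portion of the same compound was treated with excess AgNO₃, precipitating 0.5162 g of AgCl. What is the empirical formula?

mol C = 2.110 g CO₂ ÷ 44.009 g/mol = 0.047945 mol
mol H = 2 × 0.7556 g H₂O ÷ 18.015 g/mol = 0.083886 mol
From the AgCl data: mol Cl per gram of compound = (0.5162 ÷ 143.318) ÷ 0.2269 = 0.015874 mol/g, so in the 1.510 g combustion sample mol Cl = 0.023970 mol
Divide by the smallest (0.023970 mol): C 2.000, H 3.500, Cl 1.000
Multiplying each by 2 gives whole numbers: C 4.00, H 7.00, Cl 2.00

C4H7Cl2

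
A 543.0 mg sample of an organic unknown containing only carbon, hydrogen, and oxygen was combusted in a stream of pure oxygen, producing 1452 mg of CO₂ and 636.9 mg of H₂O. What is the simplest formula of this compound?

mol C = 1.452 g CO₂ ÷ 44.009 g/mol = 0.032993 mol
mol H = 2 × 0.6369 g H₂O ÷ 18.015 g/mol = 0.070708 mol
mass O = 0.5430 − (0.39628 + 0.071273) = 0.075445 g → mol O = 0.075445 ÷ 15.999 = 0.0047156 mol
Divide by the smallest (0.0047156 mol): C 6.997, H 14.994, O 1.000

C7H15O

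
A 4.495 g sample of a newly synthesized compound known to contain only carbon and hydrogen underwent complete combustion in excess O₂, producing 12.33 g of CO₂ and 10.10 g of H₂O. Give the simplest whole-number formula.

CH4

mol C = 12.33 g CO₂ ÷ 44.009 g/mol = 0.28017 mol
mol H = 2 × 10.10 g H₂O ÷ 18.015 g/mol = 1.1213 mol
Divide by the smallest (0.28017 mol): C 1.000, H 4.002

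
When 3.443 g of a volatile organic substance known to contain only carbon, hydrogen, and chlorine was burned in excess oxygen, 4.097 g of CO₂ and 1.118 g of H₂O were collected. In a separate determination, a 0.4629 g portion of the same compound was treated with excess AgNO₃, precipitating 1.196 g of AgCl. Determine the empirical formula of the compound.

C3H4Cl2

mol C = 4.097 g CO₂ ÷ 44.009 g/mol = 0.093095 mol
mol H = 2 × 1.118 g H₂O ÷ 18.015 g/mol = 0.12412 mol
From the AgCl data: mol Cl per gram of compound = (1.196 ÷ 143.318) ÷ 0.4629 = 0.018028 mol/g, so in the 3.443 g combustion sample mol Cl = 0.062070 mol
Divide by the smallest (0.062070 mol): C 1.500, H 2.000, Cl 1.000
Multiplying each by 2 gives whole numbers: C 3.00, H 4.00, Cl 2.00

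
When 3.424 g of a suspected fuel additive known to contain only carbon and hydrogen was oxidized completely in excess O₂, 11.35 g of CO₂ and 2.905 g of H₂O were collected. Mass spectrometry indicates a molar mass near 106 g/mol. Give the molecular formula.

mol C = 11.35 g CO₂ ÷ 44.009 g/mol = 0.25790 mol
mol H = 2 × 2.905 g H₂O ÷ 18.015 g/mol = 0.32251 mol
Divide by the smallest (0.25790 mol): C 1.000, H 1.251
Multiplying each by 4 gives whole numbers: C 4.00, H 5.00
Empirical formula: C4H5
Empirical-formula mass = 53.08 g/mol; 106 ÷ 53.08 ≈ 2, so the molecular formula is C8H10.

C8H10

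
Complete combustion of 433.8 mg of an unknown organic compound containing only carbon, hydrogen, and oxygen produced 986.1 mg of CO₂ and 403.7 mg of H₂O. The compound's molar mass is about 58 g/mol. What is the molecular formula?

C3H6O

mol C = 0.9861 g CO₂ ÷ 44.009 g/mol = 0.022407 mol
mol H = 2 × 0.4037 g H₂O ÷ 18.015 g/mol = 0.044818 mol
mass O = 0.4338 − (0.26913 + 0.045177) = 0.11950 g → mol O = 0.11950 ÷ 15.999 = 0.0074689 mol
Divide by the smallest (0.0074689 mol): C 3.000, H 6.001, O 1.000
Empirical formula: C3H6O
Empirical-formula mass = 58.08 g/mol; 58 ÷ 58.08 ≈ 1, so the molecular formula is C3H6O.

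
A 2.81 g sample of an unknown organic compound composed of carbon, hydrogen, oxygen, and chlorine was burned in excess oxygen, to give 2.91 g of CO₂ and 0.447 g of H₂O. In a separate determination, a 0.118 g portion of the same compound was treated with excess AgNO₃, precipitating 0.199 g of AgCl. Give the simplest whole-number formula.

C4H3Cl2O3

mol C = 2.91 g CO₂ ÷ 44.009 g/mol = 0.06612 mol
mol H = 2 × 0.447 g H₂O ÷ 18.015 g/mol = 0.04963 mol
From the AgCl data: mol Cl per gram of compound = (0.199 ÷ 143.318) ÷ 0.118 = 0.01177 mol/g, so in the 2.81 g combustion sample mol Cl = 0.03307 mol
mass O = 2.81 − (0.7942 + 0.05002 + 1.172) = 0.7936 g → mol O = 0.7936 ÷ 15.999 = 0.04960 mol
Divide by the smallest (0.03307 mol): C 2.000, H 1.501, Cl 1.000, O 1.500
Multiplying each by 2 gives whole numbers: C 4.00, H 3.00, Cl 2.00, O 3.00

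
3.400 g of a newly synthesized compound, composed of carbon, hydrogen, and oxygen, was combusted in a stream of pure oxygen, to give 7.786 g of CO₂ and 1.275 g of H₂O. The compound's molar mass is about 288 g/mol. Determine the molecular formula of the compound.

mol C = 7.786 g CO₂ ÷ 44.009 g/mol = 0.17692 mol
mol H = 2 × 1.275 g H₂O ÷ 18.015 g/mol = 0.14155 mol
mass O = 3.400 − (2.1250 + 0.14268) = 1.1324 g → mol O = 1.1324 ÷ 15.999 = 0.070776 mol
Divide by the smallest (0.070776 mol): C 2.500, H 2.000, O 1.000
Multiplying each by 2 gives whole numbers: C 5.00, H 4.00, O 2.00
Empirical formula: C5H4O2
Empirical-formula mass = 96.08 g/mol; 288 ÷ 96.08 ≈ 3, so the molecular formula is C15H12O6.

C15H12O6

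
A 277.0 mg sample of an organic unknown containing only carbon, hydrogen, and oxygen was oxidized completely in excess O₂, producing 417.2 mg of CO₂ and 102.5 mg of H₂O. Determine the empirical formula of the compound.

mol C = 0.4172 g CO₂ ÷ 44.009 g/mol = 0.0094799 mol
mol H = 2 × 0.1025 g H₂O ÷ 18.015 g/mol = 0.011379 mol
mass O = 0.2770 − (0.11386 + 0.011470) = 0.15167 g → mol O = 0.15167 ÷ 15.999 = 0.0094798 mol
Divide by the smallest (0.0094798 mol): C 1.000, H 1.200, O 1.000
Multiplying each by 5 gives whole numbers: C 5.00, H 6.00, O 5.00

C5H6O5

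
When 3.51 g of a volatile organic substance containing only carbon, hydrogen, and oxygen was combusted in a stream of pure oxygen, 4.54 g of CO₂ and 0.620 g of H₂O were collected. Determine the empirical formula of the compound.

C3H2O4

mol C = 4.54 g CO₂ ÷ 44.009 g/mol = 0.1032 mol
mol H = 2 × 0.620 g H₂O ÷ 18.015 g/mol = 0.06883 mol
mass O = 3.51 − (1.239 + 0.06938) = 2.202 g → mol O = 2.202 ÷ 15.999 = 0.1376 mol
Divide by the smallest (0.06883 mol): C 1.499, H 1.000, O 1.999
Multiplying each by 2 gives whole numbers: C 3.00, H 2.00, O 4.00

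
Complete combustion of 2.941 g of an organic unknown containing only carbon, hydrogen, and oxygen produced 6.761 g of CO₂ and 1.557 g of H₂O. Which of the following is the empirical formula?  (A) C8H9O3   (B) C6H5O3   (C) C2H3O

(A) C8H9O3

mol C = 6.761 g CO₂ ÷ 44.009 g/mol = 0.15363 mol
mol H = 2 × 1.557 g H₂O ÷ 18.015 g/mol = 0.17286 mol
mass O = 2.941 − (1.8452 + 0.17424) = 0.92154 g → mol O = 0.92154 ÷ 15.999 = 0.057600 mol
Divide by the smallest (0.057600 mol): C 2.667, H 3.001, O 1.000
Multiplying each by 3 gives whole numbers: C 8.00, H 9.00, O 3.00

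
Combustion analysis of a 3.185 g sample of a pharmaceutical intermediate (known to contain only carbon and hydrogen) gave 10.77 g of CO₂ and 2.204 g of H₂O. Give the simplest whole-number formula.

CH

mol C = 10.77 g CO₂ ÷ 44.009 g/mol = 0.24472 mol
mol H = 2 × 2.204 g H₂O ÷ 18.015 g/mol = 0.24468 mol
Divide by the smallest (0.24468 mol): C 1.000, H 1.000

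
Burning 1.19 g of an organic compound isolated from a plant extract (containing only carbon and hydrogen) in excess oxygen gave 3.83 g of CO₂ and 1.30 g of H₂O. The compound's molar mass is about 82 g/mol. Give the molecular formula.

C6H10

mol C = 3.83 g CO₂ ÷ 44.009 g/mol = 0.08703 mol
mol H = 2 × 1.30 g H₂O ÷ 18.015 g/mol = 0.1443 mol
Divide by the smallest (0.08703 mol): C 1.000, H 1.658
Multiplying each by 3 gives whole numbers: C 3.00, H 4.98
Empirical formula: C3H5
Empirical-formula mass = 41.07 g/mol; 82 ÷ 41.07 ≈ 2, so the molecular formula is C6H10.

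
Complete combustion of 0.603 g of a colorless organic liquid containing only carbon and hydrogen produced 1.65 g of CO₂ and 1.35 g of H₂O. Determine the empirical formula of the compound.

CH4

mol C = 1.65 g CO₂ ÷ 44.009 g/mol = 0.03749 mol
mol H = 2 × 1.35 g H₂O ÷ 18.015 g/mol = 0.1499 mol
Divide by the smallest (0.03749 mol): C 1.000, H 3.997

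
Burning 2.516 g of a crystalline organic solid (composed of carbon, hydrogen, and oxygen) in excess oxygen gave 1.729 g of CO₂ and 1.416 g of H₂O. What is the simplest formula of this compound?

mol C = 1.729 g CO₂ ÷ 44.009 g/mol = 0.039287 mol
mol H = 2 × 1.416 g H₂O ÷ 18.015 g/mol = 0.15720 mol
mass O = 2.516 − (0.47188 + 0.15846) = 1.8857 g → mol O = 1.8857 ÷ 15.999 = 0.11786 mol
Divide by the smallest (0.039287 mol): C 1.000, H 4.001, O 3.000

CH4O3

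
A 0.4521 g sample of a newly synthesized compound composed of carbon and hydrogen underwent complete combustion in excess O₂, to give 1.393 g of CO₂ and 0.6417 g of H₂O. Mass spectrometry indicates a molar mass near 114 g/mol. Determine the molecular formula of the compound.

C8H18

mol C = 1.393 g CO₂ ÷ 44.009 g/mol = 0.031653 mol
mol H = 2 × 0.6417 g H₂O ÷ 18.015 g/mol = 0.071241 mol
Divide by the smallest (0.031653 mol): C 1.000, H 2.251
Multiplying each by 4 gives whole numbers: C 4.00, H 9.00
Empirical formula: C4H9
Empirical-formula mass = 57.12 g/mol; 114 ÷ 57.12 ≈ 2, so the molecular formula is C8H18.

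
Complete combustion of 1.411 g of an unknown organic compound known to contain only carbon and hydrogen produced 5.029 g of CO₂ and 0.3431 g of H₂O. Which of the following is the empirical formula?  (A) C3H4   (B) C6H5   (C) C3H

mol C = 5.029 g CO₂ ÷ 44.009 g/mol = 0.11427 mol
mol H = 2 × 0.3431 g H₂O ÷ 18.015 g/mol = 0.038090 mol
Divide by the smallest (0.038090 mol): C 3.000, H 1.000

(C) C3H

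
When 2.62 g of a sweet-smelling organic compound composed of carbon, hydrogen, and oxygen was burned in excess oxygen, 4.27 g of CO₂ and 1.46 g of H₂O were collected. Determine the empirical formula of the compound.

mol C = 4.27 g CO₂ ÷ 44.009 g/mol = 0.09703 mol
mol H = 2 × 1.46 g H₂O ÷ 18.015 g/mol = 0.1621 mol
mass O = 2.62 − (1.165 + 0.1634) = 1.291 g → mol O = 1.291 ÷ 15.999 = 0.08071 mol
Divide by the smallest (0.08071 mol): C 1.202, H 2.008, O 1.000
Multiplying each by 5 gives whole numbers: C 6.01, H 10.04, O 5.00

C6H10O5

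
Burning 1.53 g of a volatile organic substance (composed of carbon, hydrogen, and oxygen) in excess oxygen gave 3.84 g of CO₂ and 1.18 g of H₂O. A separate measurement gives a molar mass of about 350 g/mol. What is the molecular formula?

C20H30O5

mol C = 3.84 g CO₂ ÷ 44.009 g/mol = 0.08725 mol
mol H = 2 × 1.18 g H₂O ÷ 18.015 g/mol = 0.1310 mol
mass O = 1.53 − (1.048 + 0.1320) = 0.3499 g → mol O = 0.3499 ÷ 15.999 = 0.02187 mol
Divide by the smallest (0.02187 mol): C 3.989, H 5.989, O 1.000
Empirical formula: C4H6O
Empirical-formula mass = 70.09 g/mol; 350 ÷ 70.09 ≈ 5, so the molecular formula is C20H30O5.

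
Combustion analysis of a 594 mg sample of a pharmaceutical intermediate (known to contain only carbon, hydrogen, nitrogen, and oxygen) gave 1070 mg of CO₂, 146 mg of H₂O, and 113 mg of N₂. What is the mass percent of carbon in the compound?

mol C = 1.07 g CO₂ ÷ 44.009 g/mol = 0.02431 mol
mol H = 2 × 0.146 g H₂O ÷ 18.015 g/mol = 0.01621 mol
mol N = 2 × 0.113 g N₂ ÷ 28.014 g/mol = 0.008067 mol
mass O = 0.594 − (0.2920 + 0.01634 + 0.1130) = 0.1726 g → mol O = 0.1726 ÷ 15.999 = 0.01079 mol
mass % C = 0.2920 g ÷ 0.594 g × 100%

49.2%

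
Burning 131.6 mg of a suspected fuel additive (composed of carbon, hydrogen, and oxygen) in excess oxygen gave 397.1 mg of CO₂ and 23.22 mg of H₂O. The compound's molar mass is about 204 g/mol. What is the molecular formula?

C14H4O2

mol C = 0.3971 g CO₂ ÷ 44.009 g/mol = 0.0090232 mol
mol H = 2 × 0.02322 g H₂O ÷ 18.015 g/mol = 0.0025779 mol
mass O = 0.1316 − (0.10838 + 0.0025985) = 0.020624 g → mol O = 0.020624 ÷ 15.999 = 0.0012891 mol
Divide by the smallest (0.0012891 mol): C 7.000, H 2.000, O 1.000
Empirical formula: C7H2O
Empirical-formula mass = 102.09 g/mol; 204 ÷ 102.09 ≈ 2, so the molecular formula is C14H4O2.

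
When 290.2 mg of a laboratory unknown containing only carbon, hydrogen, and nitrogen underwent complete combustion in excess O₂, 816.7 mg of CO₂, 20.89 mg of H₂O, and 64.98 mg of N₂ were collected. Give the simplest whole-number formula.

C8HN2

mol C = 0.8167 g CO₂ ÷ 44.009 g/mol = 0.018558 mol
mol H = 2 × 0.02089 g H₂O ÷ 18.015 g/mol = 0.0023192 mol
mol N = 2 × 0.06498 g N₂ ÷ 28.014 g/mol = 0.0046391 mol
Divide by the smallest (0.0023192 mol): C 8.002, H 1.000, N 2.000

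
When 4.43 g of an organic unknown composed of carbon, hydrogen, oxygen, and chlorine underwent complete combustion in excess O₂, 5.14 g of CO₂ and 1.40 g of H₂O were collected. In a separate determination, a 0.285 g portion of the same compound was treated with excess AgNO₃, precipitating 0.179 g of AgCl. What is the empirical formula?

C6H8ClO7

mol C = 5.14 g CO₂ ÷ 44.009 g/mol = 0.1168 mol
mol H = 2 × 1.40 g H₂O ÷ 18.015 g/mol = 0.1554 mol
From the AgCl data: mol Cl per gram of compound = (0.179 ÷ 143.318) ÷ 0.285 = 0.004382 mol/g, so in the 4.43 g combustion sample mol Cl = 0.01941 mol
mass O = 4.43 − (1.403 + 0.1567 + 0.6882) = 2.182 g → mol O = 2.182 ÷ 15.999 = 0.1364 mol
Divide by the smallest (0.01941 mol): C 6.016, H 8.006, Cl 1.000, O 7.026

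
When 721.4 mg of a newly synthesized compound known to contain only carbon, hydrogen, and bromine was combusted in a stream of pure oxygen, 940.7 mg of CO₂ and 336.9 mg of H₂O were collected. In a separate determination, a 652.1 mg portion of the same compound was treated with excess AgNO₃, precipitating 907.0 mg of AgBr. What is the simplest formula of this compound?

C4H7Br

mol C = 0.9407 g CO₂ ÷ 44.009 g/mol = 0.021375 mol
mol H = 2 × 0.3369 g H₂O ÷ 18.015 g/mol = 0.037402 mol
From the AgBr data: mol Br per gram of compound = (0.9070 ÷ 187.772) ÷ 0.6521 = 0.0074073 mol/g, so in the 0.7214 g combustion sample mol Br = 0.0053437 mol
Divide by the smallest (0.0053437 mol): C 4.000, H 6.999, Br 1.000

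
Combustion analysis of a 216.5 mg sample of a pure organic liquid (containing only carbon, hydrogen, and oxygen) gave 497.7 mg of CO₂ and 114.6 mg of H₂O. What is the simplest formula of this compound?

mol C = 0.4977 g CO₂ ÷ 44.009 g/mol = 0.011309 mol
mol H = 2 × 0.1146 g H₂O ÷ 18.015 g/mol = 0.012723 mol
mass O = 0.2165 − (0.13583 + 0.012825) = 0.067842 g → mol O = 0.067842 ÷ 15.999 = 0.0042404 mol
Divide by the smallest (0.0042404 mol): C 2.667, H 3.000, O 1.000
Multiplying each by 3 gives whole numbers: C 8.00, H 9.00, O 3.00

C8H9O3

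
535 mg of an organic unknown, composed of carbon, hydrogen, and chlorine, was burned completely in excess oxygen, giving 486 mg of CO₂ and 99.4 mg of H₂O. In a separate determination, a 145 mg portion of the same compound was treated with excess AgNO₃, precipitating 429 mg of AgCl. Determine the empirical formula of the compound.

CHCl

mol C = 0.486 g CO₂ ÷ 44.009 g/mol = 0.01104 mol
mol H = 2 × 0.0994 g H₂O ÷ 18.015 g/mol = 0.01104 mol
From the AgCl data: mol Cl per gram of compound = (0.429 ÷ 143.318) ÷ 0.145 = 0.02064 mol/g, so in the 0.535 g combustion sample mol Cl = 0.01104 mol
Divide by the smallest (0.01104 mol): C 1.001, H 1.000, Cl 1.001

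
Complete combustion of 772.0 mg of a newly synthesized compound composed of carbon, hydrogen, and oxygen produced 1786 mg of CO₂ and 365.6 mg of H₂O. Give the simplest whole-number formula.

C8H8O3

mol C = 1.786 g CO₂ ÷ 44.009 g/mol = 0.040583 mol
mol H = 2 × 0.3656 g H₂O ÷ 18.015 g/mol = 0.040588 mol
mass O = 0.7720 − (0.48744 + 0.040913) = 0.24365 g → mol O = 0.24365 ÷ 15.999 = 0.015229 mol
Divide by the smallest (0.015229 mol): C 2.665, H 2.665, O 1.000
Multiplying each by 3 gives whole numbers: C 7.99, H 8.00, O 3.00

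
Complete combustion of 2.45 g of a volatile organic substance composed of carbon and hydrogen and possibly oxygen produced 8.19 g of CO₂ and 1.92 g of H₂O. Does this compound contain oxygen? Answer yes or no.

mol C = 8.19 g CO₂ ÷ 44.009 g/mol = 0.1861 mol
mol H = 2 × 1.92 g H₂O ÷ 18.015 g/mol = 0.2132 mol
C and H together account for 2.450 g — essentially the entire 2.45 g sample — so the compound contains no oxygen.

no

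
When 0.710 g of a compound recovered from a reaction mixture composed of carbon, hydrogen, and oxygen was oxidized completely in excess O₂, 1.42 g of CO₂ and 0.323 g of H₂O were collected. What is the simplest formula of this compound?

C9H10O5

mol C = 1.42 g CO₂ ÷ 44.009 g/mol = 0.03227 mol
mol H = 2 × 0.323 g H₂O ÷ 18.015 g/mol = 0.03586 mol
mass O = 0.710 − (0.3875 + 0.03615) = 0.2863 g → mol O = 0.2863 ÷ 15.999 = 0.01790 mol
Divide by the smallest (0.01790 mol): C 1.803, H 2.004, O 1.000
Multiplying each by 5 gives whole numbers: C 9.02, H 10.02, O 5.00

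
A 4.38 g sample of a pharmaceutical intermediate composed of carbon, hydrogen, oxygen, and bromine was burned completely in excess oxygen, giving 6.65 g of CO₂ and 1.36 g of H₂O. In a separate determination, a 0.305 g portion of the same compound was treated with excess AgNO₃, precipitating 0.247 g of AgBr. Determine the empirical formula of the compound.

C8H8BrO3

mol C = 6.65 g CO₂ ÷ 44.009 g/mol = 0.1511 mol
mol H = 2 × 1.36 g H₂O ÷ 18.015 g/mol = 0.1510 mol
From the AgBr data: mol Br per gram of compound = (0.247 ÷ 187.772) ÷ 0.305 = 0.004313 mol/g, so in the 4.38 g combustion sample mol Br = 0.01889 mol
mass O = 4.38 − (1.815 + 0.1522 + 1.509) = 0.9035 g → mol O = 0.9035 ÷ 15.999 = 0.05647 mol
Divide by the smallest (0.01889 mol): C 7.999, H 7.993, Br 1.000, O 2.989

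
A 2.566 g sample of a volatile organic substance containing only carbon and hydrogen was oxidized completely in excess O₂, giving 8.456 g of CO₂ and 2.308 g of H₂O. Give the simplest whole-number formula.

mol C = 8.456 g CO₂ ÷ 44.009 g/mol = 0.19214 mol
mol H = 2 × 2.308 g H₂O ÷ 18.015 g/mol = 0.25623 mol
Divide by the smallest (0.19214 mol): C 1.000, H 1.334
Multiplying each by 3 gives whole numbers: C 3.00, H 4.00

C3H4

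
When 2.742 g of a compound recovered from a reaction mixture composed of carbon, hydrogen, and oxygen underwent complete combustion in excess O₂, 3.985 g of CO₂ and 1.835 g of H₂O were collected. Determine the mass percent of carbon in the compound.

mol C = 3.985 g CO₂ ÷ 44.009 g/mol = 0.090550 mol
mol H = 2 × 1.835 g H₂O ÷ 18.015 g/mol = 0.20372 mol
mass O = 2.742 − (1.0876 + 0.20535) = 1.4491 g → mol O = 1.4491 ÷ 15.999 = 0.090572 mol
mass % C = 1.0876 g ÷ 2.742 g × 100%

39.66%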